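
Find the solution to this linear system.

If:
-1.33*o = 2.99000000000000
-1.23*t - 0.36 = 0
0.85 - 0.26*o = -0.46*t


Then:
No Solution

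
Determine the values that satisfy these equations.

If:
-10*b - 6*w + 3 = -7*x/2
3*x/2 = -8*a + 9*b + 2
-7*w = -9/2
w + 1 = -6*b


Then:
a = 67/1568
b = -23/84
w = 9/14
x = -79/147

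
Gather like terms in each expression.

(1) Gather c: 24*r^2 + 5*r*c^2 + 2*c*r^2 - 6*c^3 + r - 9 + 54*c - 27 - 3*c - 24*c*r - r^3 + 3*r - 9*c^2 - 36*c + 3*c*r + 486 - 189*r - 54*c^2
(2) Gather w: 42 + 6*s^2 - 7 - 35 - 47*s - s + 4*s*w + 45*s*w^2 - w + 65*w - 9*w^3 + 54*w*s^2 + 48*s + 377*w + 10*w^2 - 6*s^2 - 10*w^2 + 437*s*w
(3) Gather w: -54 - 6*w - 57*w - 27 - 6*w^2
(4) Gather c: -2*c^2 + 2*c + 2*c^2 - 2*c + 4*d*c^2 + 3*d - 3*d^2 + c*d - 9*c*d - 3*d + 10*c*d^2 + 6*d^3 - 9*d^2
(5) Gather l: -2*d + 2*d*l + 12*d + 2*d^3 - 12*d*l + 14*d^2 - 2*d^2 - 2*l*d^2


(1) = -6*c^3 + c^2*(5*r - 63) + c*(2*r^2 - 21*r + 15) - r^3 + 24*r^2 - 185*r + 450
(2) = 45*s*w^2 - 9*w^3 + w*(54*s^2 + 441*s + 441)
(3) = -6*w^2 - 63*w - 81
(4) = 4*c^2*d + c*(10*d^2 - 8*d) + 6*d^3 - 12*d^2
(5) = 2*d^3 + 12*d^2 + 10*d + l*(-2*d^2 - 10*d)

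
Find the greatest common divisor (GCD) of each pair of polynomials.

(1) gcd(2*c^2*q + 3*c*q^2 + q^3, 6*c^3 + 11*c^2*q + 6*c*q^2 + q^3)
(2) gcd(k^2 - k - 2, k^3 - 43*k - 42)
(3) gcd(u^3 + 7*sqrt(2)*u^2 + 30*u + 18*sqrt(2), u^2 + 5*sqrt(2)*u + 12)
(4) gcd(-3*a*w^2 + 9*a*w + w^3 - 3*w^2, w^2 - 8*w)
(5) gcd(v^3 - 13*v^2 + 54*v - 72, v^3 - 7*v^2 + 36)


(1) = 2*c^2 + 3*c*q + q^2
(2) = k + 1
(3) = gcd((u + sqrt(2))*(u + 3*sqrt(2))^2, (u + 2*sqrt(2))*(u + 3*sqrt(2))) = u + 3*sqrt(2)
(4) = gcd(w*(-3*a + w)*(w - 3), w*(w - 8)) = w
(5) = gcd((v - 6)*(v - 4)*(v - 3), (v - 6)*(v - 3)*(v + 2)) = v^2 - 9*v + 18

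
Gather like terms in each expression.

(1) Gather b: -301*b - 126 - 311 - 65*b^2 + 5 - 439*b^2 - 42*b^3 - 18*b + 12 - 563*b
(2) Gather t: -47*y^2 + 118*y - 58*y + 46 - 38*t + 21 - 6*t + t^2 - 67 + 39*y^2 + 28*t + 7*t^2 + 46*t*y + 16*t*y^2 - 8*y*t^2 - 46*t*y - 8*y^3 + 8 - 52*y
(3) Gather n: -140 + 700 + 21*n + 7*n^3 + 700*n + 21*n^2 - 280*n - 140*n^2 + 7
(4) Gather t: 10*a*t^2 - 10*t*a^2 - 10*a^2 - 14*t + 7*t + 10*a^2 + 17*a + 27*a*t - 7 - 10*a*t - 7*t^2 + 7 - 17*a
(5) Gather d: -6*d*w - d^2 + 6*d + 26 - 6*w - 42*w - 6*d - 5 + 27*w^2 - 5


(1) = -42*b^3 - 504*b^2 - 882*b - 420
(2) = t^2*(8 - 8*y) + t*(16*y^2 - 16) - 8*y^3 - 8*y^2 + 8*y + 8
(3) = 7*n^3 - 119*n^2 + 441*n + 567
(4) = t^2*(10*a - 7) + t*(-10*a^2 + 17*a - 7)
(5) = -d^2 - 6*d*w + 27*w^2 - 48*w + 16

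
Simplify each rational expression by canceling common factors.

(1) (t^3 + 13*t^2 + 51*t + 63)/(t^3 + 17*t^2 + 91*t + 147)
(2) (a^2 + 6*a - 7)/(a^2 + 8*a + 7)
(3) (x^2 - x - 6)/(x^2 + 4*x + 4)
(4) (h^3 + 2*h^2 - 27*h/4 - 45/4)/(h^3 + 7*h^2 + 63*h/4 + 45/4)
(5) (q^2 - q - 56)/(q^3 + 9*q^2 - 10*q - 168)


(1) = (t + 3)/(t + 7)
(2) = (a - 1)/(a + 1)
(3) = (x - 3)/(x + 2)
(4) = (2*h - 5)/(2*h + 5)
(5) = (q - 8)/(q^2 + 2*q - 24)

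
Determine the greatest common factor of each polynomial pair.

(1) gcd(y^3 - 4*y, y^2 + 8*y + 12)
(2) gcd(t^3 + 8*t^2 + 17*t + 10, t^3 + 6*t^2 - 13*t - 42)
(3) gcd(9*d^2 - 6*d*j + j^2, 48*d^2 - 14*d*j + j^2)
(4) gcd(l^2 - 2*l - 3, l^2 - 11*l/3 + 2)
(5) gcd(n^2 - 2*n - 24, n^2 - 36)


(1) = y + 2
(2) = t + 2
(3) = 1
(4) = gcd((l - 3)*(l + 1), (l - 3)*(l - 2/3)) = l - 3
(5) = n - 6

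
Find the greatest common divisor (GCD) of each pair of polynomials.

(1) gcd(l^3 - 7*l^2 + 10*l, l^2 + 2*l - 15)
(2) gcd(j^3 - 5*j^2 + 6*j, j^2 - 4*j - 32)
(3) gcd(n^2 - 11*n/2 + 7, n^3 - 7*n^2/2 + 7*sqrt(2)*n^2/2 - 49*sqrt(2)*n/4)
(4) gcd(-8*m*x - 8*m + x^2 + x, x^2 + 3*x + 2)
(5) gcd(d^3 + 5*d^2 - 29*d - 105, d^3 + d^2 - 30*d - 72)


(1) = gcd(l*(l - 5)*(l - 2), (l - 3)*(l + 5)) = 1
(2) = 1
(3) = gcd((n - 7/2)*(n - 2), n*(n - 7/2)*(n + 7*sqrt(2)/2)) = n - 7/2
(4) = x + 1
(5) = d + 3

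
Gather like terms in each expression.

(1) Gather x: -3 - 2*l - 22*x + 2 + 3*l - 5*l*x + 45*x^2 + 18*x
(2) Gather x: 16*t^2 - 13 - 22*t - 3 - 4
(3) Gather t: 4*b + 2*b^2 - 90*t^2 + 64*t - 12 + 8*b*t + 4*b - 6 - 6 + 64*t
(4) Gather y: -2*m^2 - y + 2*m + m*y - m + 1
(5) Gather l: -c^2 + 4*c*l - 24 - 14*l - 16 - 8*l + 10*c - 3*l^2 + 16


(1) = l + 45*x^2 + x*(-5*l - 4) - 1
(2) = 16*t^2 - 22*t - 20
(3) = 2*b^2 + 8*b - 90*t^2 + t*(8*b + 128) - 24
(4) = -2*m^2 + m + y*(m - 1) + 1
(5) = -c^2 + 10*c - 3*l^2 + l*(4*c - 22) - 24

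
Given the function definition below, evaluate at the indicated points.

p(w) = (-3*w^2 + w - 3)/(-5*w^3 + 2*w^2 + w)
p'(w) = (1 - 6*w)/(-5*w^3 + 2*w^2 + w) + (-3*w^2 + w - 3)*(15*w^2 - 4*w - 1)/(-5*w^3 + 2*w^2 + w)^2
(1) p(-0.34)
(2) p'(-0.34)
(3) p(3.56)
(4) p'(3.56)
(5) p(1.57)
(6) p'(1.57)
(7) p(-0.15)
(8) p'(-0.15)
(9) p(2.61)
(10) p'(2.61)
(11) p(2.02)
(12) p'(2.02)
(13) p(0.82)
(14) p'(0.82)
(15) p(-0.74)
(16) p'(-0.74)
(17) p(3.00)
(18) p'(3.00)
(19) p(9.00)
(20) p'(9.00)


(1) = -42.03
(2) = -968.64
(3) = 0.19
(4) = -0.07
(5) = 0.69
(6) = -0.93
(7) = 36.51
(8) = 4.33
(9) = 0.29
(10) = -0.16
(11) = 0.43
(12) = -0.36
(13) = 7.09
(14) = -62.90
(15) = -2.26
(16) = -7.37
(17) = 0.24
(18) = -0.10
(19) = 0.07
(20) = -0.01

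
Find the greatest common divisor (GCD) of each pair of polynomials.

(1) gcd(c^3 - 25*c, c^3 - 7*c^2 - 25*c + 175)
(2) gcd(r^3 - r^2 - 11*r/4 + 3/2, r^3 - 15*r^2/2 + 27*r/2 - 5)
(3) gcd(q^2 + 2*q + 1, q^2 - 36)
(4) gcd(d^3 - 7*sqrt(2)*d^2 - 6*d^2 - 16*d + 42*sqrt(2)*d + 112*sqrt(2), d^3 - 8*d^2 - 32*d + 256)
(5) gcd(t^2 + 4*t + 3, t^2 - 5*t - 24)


(1) = c^2 - 25
(2) = r^2 - 5*r/2 + 1
(3) = gcd((q + 1)^2, (q - 6)*(q + 6)) = 1
(4) = gcd((d - 8)*(d + 2)*(d - 7*sqrt(2)), (d - 8)*(d - 4*sqrt(2))*(d + 4*sqrt(2))) = d - 8
(5) = t + 3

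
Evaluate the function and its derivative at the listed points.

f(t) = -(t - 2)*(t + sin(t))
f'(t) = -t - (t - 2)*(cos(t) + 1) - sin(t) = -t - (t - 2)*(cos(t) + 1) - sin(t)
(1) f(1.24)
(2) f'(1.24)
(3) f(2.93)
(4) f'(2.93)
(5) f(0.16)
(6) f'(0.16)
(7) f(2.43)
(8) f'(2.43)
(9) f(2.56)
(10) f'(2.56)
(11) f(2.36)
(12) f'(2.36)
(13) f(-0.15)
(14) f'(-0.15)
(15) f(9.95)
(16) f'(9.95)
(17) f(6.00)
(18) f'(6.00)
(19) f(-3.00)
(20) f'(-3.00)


(1) = 1.66
(2) = -1.18
(3) = -2.92
(4) = -3.16
(5) = 0.59
(6) = 3.34
(7) = -1.33
(8) = -3.19
(9) = -1.74
(10) = -3.20
(11) = -1.10
(12) = -3.17
(13) = -0.64
(14) = 4.58
(15) = -75.12
(16) = -10.52
(17) = -22.88
(18) = -13.56
(19) = -15.71
(20) = 3.19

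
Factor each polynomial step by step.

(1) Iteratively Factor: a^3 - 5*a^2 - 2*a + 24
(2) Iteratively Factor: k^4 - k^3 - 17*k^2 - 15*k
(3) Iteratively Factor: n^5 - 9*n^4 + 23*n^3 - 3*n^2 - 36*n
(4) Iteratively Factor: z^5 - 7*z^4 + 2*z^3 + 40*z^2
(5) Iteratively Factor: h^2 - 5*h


(1) = (a + 2)*(a^2 - 7*a + 12) = (a - 3)*(a + 2)*(a - 4)
(2) = (k + 1)*(k^3 - 2*k^2 - 15*k) = k*(k + 1)*(k^2 - 2*k - 15) = k*(k - 5)*(k + 1)*(k + 3)
(3) = (n + 1)*(n^4 - 10*n^3 + 33*n^2 - 36*n) = n*(n + 1)*(n^3 - 10*n^2 + 33*n - 36) = n*(n - 4)*(n + 1)*(n^2 - 6*n + 9) = n*(n - 4)*(n - 3)*(n + 1)*(n - 3)
(4) = (z + 2)*(z^4 - 9*z^3 + 20*z^2) = z*(z + 2)*(z^3 - 9*z^2 + 20*z) = z*(z - 4)*(z + 2)*(z^2 - 5*z) = z*(z - 5)*(z - 4)*(z + 2)*(z)
(5) = (h - 5)*(h)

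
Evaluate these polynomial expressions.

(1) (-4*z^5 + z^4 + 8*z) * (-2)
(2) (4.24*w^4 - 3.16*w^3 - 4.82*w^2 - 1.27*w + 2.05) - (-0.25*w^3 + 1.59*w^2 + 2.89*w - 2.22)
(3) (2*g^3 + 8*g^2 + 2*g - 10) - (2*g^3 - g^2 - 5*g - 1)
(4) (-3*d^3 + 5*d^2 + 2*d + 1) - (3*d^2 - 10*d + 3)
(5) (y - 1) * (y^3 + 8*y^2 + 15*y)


(1) = 8*z^5 - 2*z^4 - 16*z
(2) = 4.24*w^4 - 2.91*w^3 - 6.41*w^2 - 4.16*w + 4.27
(3) = 9*g^2 + 7*g - 9
(4) = -3*d^3 + 2*d^2 + 12*d - 2
(5) = y^4 + 7*y^3 + 7*y^2 - 15*y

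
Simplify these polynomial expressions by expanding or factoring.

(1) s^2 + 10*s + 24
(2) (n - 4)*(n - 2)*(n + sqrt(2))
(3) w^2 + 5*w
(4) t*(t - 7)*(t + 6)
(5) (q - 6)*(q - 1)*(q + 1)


(1) = (s + 4)*(s + 6)
(2) = n^3 - 6*n^2 + sqrt(2)*n^2 - 6*sqrt(2)*n + 8*n + 8*sqrt(2)
(3) = w*(w + 5)
(4) = t^3 - t^2 - 42*t
(5) = q^3 - 6*q^2 - q + 6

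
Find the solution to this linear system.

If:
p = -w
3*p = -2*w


Then:
p = 0
w = 0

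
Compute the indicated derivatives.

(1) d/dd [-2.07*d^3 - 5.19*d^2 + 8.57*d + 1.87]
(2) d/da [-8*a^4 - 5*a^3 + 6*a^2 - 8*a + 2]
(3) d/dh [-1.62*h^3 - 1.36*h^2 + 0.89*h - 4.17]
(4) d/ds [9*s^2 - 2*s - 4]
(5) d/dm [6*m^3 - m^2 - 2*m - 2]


(1) = -6.21*d^2 - 10.38*d + 8.57
(2) = -32*a^3 - 15*a^2 + 12*a - 8
(3) = -4.86*h^2 - 2.72*h + 0.89
(4) = 18*s - 2
(5) = 18*m^2 - 2*m - 2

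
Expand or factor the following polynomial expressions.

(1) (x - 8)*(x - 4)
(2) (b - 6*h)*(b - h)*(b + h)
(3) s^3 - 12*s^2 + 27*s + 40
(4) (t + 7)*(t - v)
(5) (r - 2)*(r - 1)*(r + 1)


(1) = x^2 - 12*x + 32
(2) = b^3 - 6*b^2*h - b*h^2 + 6*h^3
(3) = (s - 8)*(s - 5)*(s + 1)
(4) = t^2 - t*v + 7*t - 7*v
(5) = r^3 - 2*r^2 - r + 2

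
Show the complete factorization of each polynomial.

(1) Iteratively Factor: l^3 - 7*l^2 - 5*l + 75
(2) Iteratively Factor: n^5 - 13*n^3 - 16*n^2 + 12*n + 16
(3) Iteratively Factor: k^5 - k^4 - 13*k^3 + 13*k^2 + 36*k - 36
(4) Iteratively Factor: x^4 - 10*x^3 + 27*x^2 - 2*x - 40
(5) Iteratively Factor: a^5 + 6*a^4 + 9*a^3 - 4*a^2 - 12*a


(1) = (l - 5)*(l^2 - 2*l - 15) = (l - 5)*(l + 3)*(l - 5)
(2) = (n + 1)*(n^4 - n^3 - 12*n^2 - 4*n + 16) = (n - 4)*(n + 1)*(n^3 + 3*n^2 - 4) = (n - 4)*(n + 1)*(n + 2)*(n^2 + n - 2) = (n - 4)*(n + 1)*(n + 2)^2*(n - 1)
(3) = (k - 3)*(k^4 + 2*k^3 - 7*k^2 - 8*k + 12) = (k - 3)*(k + 2)*(k^3 - 7*k + 6) = (k - 3)*(k + 2)*(k + 3)*(k^2 - 3*k + 2) = (k - 3)*(k - 2)*(k + 2)*(k + 3)*(k - 1)
(4) = (x + 1)*(x^3 - 11*x^2 + 38*x - 40) = (x - 2)*(x + 1)*(x^2 - 9*x + 20) = (x - 4)*(x - 2)*(x + 1)*(x - 5)
(5) = (a)*(a^4 + 6*a^3 + 9*a^2 - 4*a - 12) = a*(a - 1)*(a^3 + 7*a^2 + 16*a + 12) = a*(a - 1)*(a + 3)*(a^2 + 4*a + 4) = a*(a - 1)*(a + 2)*(a + 3)*(a + 2)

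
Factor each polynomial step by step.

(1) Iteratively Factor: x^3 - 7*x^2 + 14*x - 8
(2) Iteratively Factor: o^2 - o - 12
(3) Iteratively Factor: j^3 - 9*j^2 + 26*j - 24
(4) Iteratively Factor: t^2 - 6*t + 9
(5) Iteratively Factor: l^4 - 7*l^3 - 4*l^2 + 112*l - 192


(1) = (x - 4)*(x^2 - 3*x + 2) = (x - 4)*(x - 2)*(x - 1)
(2) = (o + 3)*(o - 4)
(3) = (j - 4)*(j^2 - 5*j + 6) = (j - 4)*(j - 2)*(j - 3)
(4) = (t - 3)*(t - 3)
(5) = (l + 4)*(l^3 - 11*l^2 + 40*l - 48) = (l - 3)*(l + 4)*(l^2 - 8*l + 16) = (l - 4)*(l - 3)*(l + 4)*(l - 4)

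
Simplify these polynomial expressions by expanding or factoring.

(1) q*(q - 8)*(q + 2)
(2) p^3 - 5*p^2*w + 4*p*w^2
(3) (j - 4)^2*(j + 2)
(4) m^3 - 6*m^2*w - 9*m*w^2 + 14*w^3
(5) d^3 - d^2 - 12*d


(1) = q^3 - 6*q^2 - 16*q
(2) = p*(p - 4*w)*(p - w)
(3) = j^3 - 6*j^2 + 32
(4) = (m - 7*w)*(m - w)*(m + 2*w)
(5) = d*(d - 4)*(d + 3)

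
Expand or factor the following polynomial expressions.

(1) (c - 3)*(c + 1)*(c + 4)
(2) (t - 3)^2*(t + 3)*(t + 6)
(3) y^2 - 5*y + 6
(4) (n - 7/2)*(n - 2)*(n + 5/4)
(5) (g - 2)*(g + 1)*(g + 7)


(1) = c^3 + 2*c^2 - 11*c - 12
(2) = t^4 + 3*t^3 - 27*t^2 - 27*t + 162
(3) = (y - 3)*(y - 2)
(4) = n^3 - 17*n^2/4 + n/8 + 35/4
(5) = g^3 + 6*g^2 - 9*g - 14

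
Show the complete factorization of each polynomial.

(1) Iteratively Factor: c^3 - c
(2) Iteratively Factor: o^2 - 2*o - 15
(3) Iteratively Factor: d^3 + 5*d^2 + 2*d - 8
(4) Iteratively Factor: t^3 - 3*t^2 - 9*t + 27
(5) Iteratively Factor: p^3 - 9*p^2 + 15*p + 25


(1) = (c + 1)*(c^2 - c) = (c - 1)*(c + 1)*(c)
(2) = (o - 5)*(o + 3)
(3) = (d + 4)*(d^2 + d - 2) = (d + 2)*(d + 4)*(d - 1)
(4) = (t - 3)*(t^2 - 9) = (t - 3)^2*(t + 3)
(5) = (p - 5)*(p^2 - 4*p - 5) = (p - 5)*(p + 1)*(p - 5)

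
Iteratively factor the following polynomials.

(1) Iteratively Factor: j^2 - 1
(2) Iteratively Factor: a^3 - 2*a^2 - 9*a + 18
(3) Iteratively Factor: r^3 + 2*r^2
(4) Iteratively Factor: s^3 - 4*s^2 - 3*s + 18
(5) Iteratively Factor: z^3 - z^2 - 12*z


(1) = (j + 1)*(j - 1)
(2) = (a - 3)*(a^2 + a - 6) = (a - 3)*(a + 3)*(a - 2)
(3) = (r + 2)*(r^2) = r*(r + 2)*(r)
(4) = (s - 3)*(s^2 - s - 6) = (s - 3)*(s + 2)*(s - 3)
(5) = (z - 4)*(z^2 + 3*z) = (z - 4)*(z + 3)*(z)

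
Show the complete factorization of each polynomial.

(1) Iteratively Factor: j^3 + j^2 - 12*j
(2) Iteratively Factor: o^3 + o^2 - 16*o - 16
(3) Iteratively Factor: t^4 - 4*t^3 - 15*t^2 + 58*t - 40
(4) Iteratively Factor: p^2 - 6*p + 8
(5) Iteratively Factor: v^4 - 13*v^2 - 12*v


(1) = (j)*(j^2 + j - 12) = j*(j + 4)*(j - 3)
(2) = (o - 4)*(o^2 + 5*o + 4) = (o - 4)*(o + 1)*(o + 4)
(3) = (t - 1)*(t^3 - 3*t^2 - 18*t + 40) = (t - 2)*(t - 1)*(t^2 - t - 20) = (t - 2)*(t - 1)*(t + 4)*(t - 5)
(4) = (p - 2)*(p - 4)
(5) = (v + 3)*(v^3 - 3*v^2 - 4*v) = (v - 4)*(v + 3)*(v^2 + v) = (v - 4)*(v + 1)*(v + 3)*(v)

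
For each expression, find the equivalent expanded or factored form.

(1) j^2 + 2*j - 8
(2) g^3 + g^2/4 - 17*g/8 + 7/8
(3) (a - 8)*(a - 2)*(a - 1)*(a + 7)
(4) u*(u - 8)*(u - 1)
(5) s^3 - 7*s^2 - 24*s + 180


(1) = (j - 2)*(j + 4)
(2) = (g - 1)*(g - 1/2)*(g + 7/4)
(3) = a^4 - 4*a^3 - 51*a^2 + 166*a - 112
(4) = u^3 - 9*u^2 + 8*u
(5) = (s - 6)^2*(s + 5)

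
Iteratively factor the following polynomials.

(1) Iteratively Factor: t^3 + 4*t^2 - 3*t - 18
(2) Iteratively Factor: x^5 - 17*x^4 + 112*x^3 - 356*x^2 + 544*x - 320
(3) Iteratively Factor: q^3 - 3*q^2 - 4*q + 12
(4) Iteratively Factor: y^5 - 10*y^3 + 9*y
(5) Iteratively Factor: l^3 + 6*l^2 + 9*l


(1) = (t + 3)*(t^2 + t - 6) = (t - 2)*(t + 3)*(t + 3)
(2) = (x - 4)*(x^4 - 13*x^3 + 60*x^2 - 116*x + 80) = (x - 5)*(x - 4)*(x^3 - 8*x^2 + 20*x - 16) = (x - 5)*(x - 4)*(x - 2)*(x^2 - 6*x + 8) = (x - 5)*(x - 4)^2*(x - 2)*(x - 2)
(3) = (q - 3)*(q^2 - 4) = (q - 3)*(q - 2)*(q + 2)
(4) = (y - 3)*(y^4 + 3*y^3 - y^2 - 3*y) = (y - 3)*(y - 1)*(y^3 + 4*y^2 + 3*y) = (y - 3)*(y - 1)*(y + 3)*(y^2 + y) = y*(y - 3)*(y - 1)*(y + 3)*(y + 1)
(5) = (l + 3)*(l^2 + 3*l) = (l + 3)^2*(l)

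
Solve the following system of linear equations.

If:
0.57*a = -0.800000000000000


Then:
a = -1.40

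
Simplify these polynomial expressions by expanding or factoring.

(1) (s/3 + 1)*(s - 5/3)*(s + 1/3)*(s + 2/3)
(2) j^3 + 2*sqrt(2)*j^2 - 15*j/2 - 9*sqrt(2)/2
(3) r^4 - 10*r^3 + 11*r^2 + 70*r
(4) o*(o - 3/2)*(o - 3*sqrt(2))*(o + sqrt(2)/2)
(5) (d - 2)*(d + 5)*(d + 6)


(1) = s^4/3 + 7*s^3/9 - 31*s^2/27 - 127*s/81 - 10/27
(2) = (j - 3*sqrt(2)/2)*(j + sqrt(2)/2)*(j + 3*sqrt(2))
(3) = r*(r - 7)*(r - 5)*(r + 2)
(4) = o^4 - 5*sqrt(2)*o^3/2 - 3*o^3/2 - 3*o^2 + 15*sqrt(2)*o^2/4 + 9*o/2
(5) = d^3 + 9*d^2 + 8*d - 60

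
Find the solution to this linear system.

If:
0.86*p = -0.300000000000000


Then:
p = -0.35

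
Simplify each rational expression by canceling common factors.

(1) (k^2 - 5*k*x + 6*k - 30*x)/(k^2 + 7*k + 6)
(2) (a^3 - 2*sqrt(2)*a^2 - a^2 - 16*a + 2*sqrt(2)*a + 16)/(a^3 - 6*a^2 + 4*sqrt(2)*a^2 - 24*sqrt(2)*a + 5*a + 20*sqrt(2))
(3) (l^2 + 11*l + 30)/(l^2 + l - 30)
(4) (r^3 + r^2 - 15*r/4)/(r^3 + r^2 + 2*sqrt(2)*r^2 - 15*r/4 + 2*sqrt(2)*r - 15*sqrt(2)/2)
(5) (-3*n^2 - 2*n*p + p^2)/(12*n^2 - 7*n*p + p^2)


(1) = (k - 5*x)/(k + 1)
(2) = (a^2 - 2*sqrt(2)*a - 16)/(a^2 + a*(-5 + 4*sqrt(2)) - 20*sqrt(2))
(3) = (l + 5)/(l - 5)
(4) = 16*r/(16*r + 32*sqrt(2))
(5) = (n + p)/(-4*n + p)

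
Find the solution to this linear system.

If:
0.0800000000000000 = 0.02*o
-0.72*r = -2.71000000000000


Then:
o = 4.00
r = 3.76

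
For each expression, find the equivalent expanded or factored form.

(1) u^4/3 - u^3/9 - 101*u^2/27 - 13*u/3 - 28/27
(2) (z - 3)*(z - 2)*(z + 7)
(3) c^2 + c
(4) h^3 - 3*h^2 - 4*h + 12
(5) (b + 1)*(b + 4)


(1) = (u/3 + 1/3)*(u - 4)*(u + 1/3)*(u + 7/3)
(2) = z^3 + 2*z^2 - 29*z + 42
(3) = c*(c + 1)
(4) = (h - 3)*(h - 2)*(h + 2)
(5) = b^2 + 5*b + 4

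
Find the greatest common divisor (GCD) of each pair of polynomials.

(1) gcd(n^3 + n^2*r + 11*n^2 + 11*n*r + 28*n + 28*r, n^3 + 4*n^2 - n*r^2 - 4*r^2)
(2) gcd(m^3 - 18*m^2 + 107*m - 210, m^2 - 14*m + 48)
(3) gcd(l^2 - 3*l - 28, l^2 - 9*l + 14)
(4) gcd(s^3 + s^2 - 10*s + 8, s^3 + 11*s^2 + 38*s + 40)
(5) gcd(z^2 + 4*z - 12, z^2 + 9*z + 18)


(1) = n^2 + n*r + 4*n + 4*r
(2) = gcd((m - 7)*(m - 6)*(m - 5), (m - 8)*(m - 6)) = m - 6
(3) = l - 7
(4) = gcd((s - 2)*(s - 1)*(s + 4), (s + 2)*(s + 4)*(s + 5)) = s + 4
(5) = gcd((z - 2)*(z + 6), (z + 3)*(z + 6)) = z + 6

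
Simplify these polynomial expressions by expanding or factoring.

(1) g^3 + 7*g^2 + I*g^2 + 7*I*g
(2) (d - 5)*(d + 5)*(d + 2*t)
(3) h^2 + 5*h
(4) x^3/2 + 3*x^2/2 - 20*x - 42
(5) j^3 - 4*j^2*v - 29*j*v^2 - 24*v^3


(1) = g*(g + 7)*(g + I)
(2) = d^3 + 2*d^2*t - 25*d - 50*t
(3) = h*(h + 5)
(4) = (x/2 + 1)*(x - 6)*(x + 7)
(5) = (j - 8*v)*(j + v)*(j + 3*v)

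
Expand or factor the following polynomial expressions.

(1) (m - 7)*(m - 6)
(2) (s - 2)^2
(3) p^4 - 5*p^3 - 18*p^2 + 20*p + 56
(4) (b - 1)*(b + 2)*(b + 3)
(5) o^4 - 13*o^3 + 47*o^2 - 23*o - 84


(1) = m^2 - 13*m + 42
(2) = s^2 - 4*s + 4
(3) = (p - 7)*(p - 2)*(p + 2)^2
(4) = b^3 + 4*b^2 + b - 6
(5) = (o - 7)*(o - 4)*(o - 3)*(o + 1)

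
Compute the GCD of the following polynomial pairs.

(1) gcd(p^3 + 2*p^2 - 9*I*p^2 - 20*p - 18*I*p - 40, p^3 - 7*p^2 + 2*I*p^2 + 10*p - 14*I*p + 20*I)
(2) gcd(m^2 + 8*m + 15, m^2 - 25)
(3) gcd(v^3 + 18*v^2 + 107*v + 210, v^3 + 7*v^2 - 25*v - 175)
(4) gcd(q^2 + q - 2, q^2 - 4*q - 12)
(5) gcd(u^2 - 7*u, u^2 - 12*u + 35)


(1) = 1
(2) = gcd((m + 3)*(m + 5), (m - 5)*(m + 5)) = m + 5
(3) = v^2 + 12*v + 35
(4) = gcd((q - 1)*(q + 2), (q - 6)*(q + 2)) = q + 2
(5) = gcd(u*(u - 7), (u - 7)*(u - 5)) = u - 7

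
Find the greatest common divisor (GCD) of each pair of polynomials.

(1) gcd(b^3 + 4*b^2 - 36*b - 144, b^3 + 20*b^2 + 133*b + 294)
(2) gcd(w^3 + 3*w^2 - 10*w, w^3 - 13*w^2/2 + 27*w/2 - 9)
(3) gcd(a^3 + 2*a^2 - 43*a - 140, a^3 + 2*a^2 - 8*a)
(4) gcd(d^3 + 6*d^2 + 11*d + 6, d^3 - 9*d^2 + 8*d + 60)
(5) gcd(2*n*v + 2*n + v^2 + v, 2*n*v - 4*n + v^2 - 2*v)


(1) = b + 6
(2) = gcd(w*(w - 2)*(w + 5), (w - 3)*(w - 2)*(w - 3/2)) = w - 2
(3) = a + 4
(4) = d + 2
(5) = 2*n + v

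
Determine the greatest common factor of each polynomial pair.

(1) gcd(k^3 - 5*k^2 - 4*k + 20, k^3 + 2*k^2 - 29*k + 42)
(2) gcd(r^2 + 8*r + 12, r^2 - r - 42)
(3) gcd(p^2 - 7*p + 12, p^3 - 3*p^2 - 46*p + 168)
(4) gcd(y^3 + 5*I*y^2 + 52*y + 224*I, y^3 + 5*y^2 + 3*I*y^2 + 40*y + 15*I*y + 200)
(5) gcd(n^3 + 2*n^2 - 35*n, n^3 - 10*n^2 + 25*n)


(1) = gcd((k - 5)*(k - 2)*(k + 2), (k - 3)*(k - 2)*(k + 7)) = k - 2
(2) = r + 6
(3) = p - 4
(4) = gcd((y - 7*I)*(y + 4*I)*(y + 8*I), (y + 5)*(y - 5*I)*(y + 8*I)) = y + 8*I
(5) = gcd(n*(n - 5)*(n + 7), n*(n - 5)^2) = n^2 - 5*n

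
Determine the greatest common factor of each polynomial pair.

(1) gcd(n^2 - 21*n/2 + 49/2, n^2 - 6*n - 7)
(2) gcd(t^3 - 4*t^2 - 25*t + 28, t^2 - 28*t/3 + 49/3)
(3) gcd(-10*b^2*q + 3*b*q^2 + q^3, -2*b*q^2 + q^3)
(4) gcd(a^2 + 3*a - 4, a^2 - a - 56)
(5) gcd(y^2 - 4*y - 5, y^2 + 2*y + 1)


(1) = n - 7
(2) = gcd((t - 7)*(t - 1)*(t + 4), (t - 7)*(t - 7/3)) = t - 7
(3) = gcd(q*(-2*b + q)*(5*b + q), q^2*(-2*b + q)) = -2*b*q + q^2
(4) = 1
(5) = y + 1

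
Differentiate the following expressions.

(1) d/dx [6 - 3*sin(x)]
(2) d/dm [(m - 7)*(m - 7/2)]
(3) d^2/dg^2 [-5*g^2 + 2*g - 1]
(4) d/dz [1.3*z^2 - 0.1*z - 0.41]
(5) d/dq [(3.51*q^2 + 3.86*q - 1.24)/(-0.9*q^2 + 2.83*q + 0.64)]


(1) = -3*cos(x)
(2) = 2*m - 21/2
(3) = -10
(4) = 2.6*z - 0.1
(5) = (13.4073*q^2 + 2.2608*q + 5.9796)/(0.81*q^4 - 5.094*q^3 + 6.8569*q^2 + 3.6224*q + 0.4096)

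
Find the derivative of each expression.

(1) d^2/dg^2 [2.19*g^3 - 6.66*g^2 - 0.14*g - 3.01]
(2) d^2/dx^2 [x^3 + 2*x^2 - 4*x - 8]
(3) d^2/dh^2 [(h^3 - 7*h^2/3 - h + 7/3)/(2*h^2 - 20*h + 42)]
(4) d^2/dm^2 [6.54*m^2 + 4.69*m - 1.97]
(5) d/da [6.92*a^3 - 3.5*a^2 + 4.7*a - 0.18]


(1) = 13.14*g - 13.32
(2) = 6*x + 4
(3) = 4*(41*h^3 - 357*h^2 + 987*h - 791)/(3*(h^6 - 30*h^5 + 363*h^4 - 2260*h^3 + 7623*h^2 - 13230*h + 9261))
(4) = 13.0800000000000
(5) = 20.76*a^2 - 7.0*a + 4.7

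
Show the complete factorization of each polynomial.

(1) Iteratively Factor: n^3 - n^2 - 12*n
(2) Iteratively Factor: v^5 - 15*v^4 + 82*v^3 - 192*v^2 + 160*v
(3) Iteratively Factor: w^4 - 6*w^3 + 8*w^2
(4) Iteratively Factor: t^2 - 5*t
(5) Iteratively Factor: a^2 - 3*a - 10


(1) = (n + 3)*(n^2 - 4*n) = (n - 4)*(n + 3)*(n)
(2) = (v - 4)*(v^4 - 11*v^3 + 38*v^2 - 40*v) = v*(v - 4)*(v^3 - 11*v^2 + 38*v - 40) = v*(v - 4)^2*(v^2 - 7*v + 10) = v*(v - 5)*(v - 4)^2*(v - 2)
(3) = (w - 4)*(w^3 - 2*w^2) = w*(w - 4)*(w^2 - 2*w) = w*(w - 4)*(w - 2)*(w)
(4) = (t - 5)*(t)
(5) = (a + 2)*(a - 5)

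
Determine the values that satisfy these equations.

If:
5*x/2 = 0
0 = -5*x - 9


Then:
No Solution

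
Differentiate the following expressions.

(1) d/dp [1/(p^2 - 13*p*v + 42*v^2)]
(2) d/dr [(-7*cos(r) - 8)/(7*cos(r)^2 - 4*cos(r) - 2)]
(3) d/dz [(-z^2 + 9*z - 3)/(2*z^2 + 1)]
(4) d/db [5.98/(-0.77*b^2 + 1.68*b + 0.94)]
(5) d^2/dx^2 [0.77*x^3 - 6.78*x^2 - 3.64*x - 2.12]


(1) = (-2*p + 13*v)/(p^2 - 13*p*v + 42*v^2)^2
(2) = (-49*cos(r)^2 - 112*cos(r) + 18)*sin(r)/(7*sin(r)^2 + 4*cos(r) - 5)^2
(3) = (-18*z^2 + 10*z + 9)/(4*z^4 + 4*z^2 + 1)
(4) = (9.2092*b - 10.0464)/(-0.77*b^2 + 1.68*b + 0.94)^2
(5) = 4.62*x - 13.56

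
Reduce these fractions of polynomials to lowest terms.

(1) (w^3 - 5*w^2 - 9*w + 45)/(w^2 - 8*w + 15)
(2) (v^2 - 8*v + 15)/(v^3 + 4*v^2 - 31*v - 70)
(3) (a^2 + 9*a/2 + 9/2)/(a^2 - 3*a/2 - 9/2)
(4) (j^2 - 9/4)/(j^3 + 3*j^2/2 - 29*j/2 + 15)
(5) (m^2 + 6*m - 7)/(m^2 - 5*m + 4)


(1) = w + 3
(2) = (v - 3)/(v^2 + 9*v + 14)
(3) = (a + 3)/(a - 3)
(4) = (2*j + 3)/(2*j^2 + 6*j - 20)
(5) = (m + 7)/(m - 4)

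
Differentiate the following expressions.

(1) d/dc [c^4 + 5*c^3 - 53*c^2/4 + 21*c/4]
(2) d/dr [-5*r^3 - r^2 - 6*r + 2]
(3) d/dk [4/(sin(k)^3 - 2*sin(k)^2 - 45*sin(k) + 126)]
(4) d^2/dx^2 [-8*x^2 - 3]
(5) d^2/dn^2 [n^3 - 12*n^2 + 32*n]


(1) = 4*c^3 + 15*c^2 - 53*c/2 + 21/4
(2) = -15*r^2 - 2*r - 6
(3) = 4*(-3*sin(k)^2 + 4*sin(k) + 45)*cos(k)/(sin(k)^3 - 2*sin(k)^2 - 45*sin(k) + 126)^2
(4) = -16
(5) = 6*n - 24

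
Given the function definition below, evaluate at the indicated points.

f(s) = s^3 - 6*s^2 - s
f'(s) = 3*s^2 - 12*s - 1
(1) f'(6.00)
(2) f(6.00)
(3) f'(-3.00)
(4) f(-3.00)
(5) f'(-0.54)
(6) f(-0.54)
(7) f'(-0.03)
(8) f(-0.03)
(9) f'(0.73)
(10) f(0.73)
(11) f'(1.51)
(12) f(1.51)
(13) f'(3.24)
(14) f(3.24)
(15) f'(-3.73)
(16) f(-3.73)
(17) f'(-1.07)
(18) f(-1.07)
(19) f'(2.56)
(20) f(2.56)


(1) = 35.00
(2) = -6.00
(3) = 62.00
(4) = -78.00
(5) = 6.35
(6) = -1.37
(7) = -0.64
(8) = 0.02
(9) = -8.16
(10) = -3.54
(11) = -12.28
(12) = -11.75
(13) = -8.39
(14) = -32.21
(15) = 85.50
(16) = -131.64
(17) = 15.27
(18) = -7.02
(19) = -12.06
(20) = -25.10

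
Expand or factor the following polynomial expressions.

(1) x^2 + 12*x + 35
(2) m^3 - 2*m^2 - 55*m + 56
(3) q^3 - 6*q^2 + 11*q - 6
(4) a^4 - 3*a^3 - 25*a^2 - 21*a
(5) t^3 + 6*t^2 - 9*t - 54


(1) = (x + 5)*(x + 7)
(2) = (m - 8)*(m - 1)*(m + 7)
(3) = (q - 3)*(q - 2)*(q - 1)
(4) = a*(a - 7)*(a + 1)*(a + 3)
(5) = (t - 3)*(t + 3)*(t + 6)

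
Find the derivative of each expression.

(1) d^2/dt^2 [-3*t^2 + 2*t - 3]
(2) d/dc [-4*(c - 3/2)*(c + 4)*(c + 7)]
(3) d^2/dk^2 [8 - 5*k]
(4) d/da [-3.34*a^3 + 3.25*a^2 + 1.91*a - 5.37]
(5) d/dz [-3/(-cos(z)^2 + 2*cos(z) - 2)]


(1) = -6
(2) = -12*c^2 - 76*c - 46
(3) = 0
(4) = -10.02*a^2 + 6.5*a + 1.91
(5) = 6*(cos(z) - 1)*sin(z)/(cos(z)^2 - 2*cos(z) + 2)^2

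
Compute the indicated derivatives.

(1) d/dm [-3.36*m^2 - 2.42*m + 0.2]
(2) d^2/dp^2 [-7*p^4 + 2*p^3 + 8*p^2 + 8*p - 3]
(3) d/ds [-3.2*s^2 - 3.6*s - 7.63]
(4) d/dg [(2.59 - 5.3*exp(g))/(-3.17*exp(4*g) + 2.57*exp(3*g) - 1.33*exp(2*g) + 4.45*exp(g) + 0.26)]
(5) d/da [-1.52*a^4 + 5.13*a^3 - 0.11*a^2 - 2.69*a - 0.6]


(1) = -6.72*m - 2.42
(2) = -84*p^2 + 12*p + 16
(3) = -6.4*s - 3.6
(4) = (-50.403*exp(4*g) + 60.0832*exp(3*g) - 27.0179*exp(2*g) + 6.8894*exp(g) - 12.9035)*exp(g)/(10.0489*exp(8*g) - 16.2938*exp(7*g) + 15.0371*exp(6*g) - 35.0492*exp(5*g) + 22.9935*exp(4*g) - 10.5006*exp(3*g) + 19.1109*exp(2*g) + 2.314*exp(g) + 0.0676)
(5) = -6.08*a^3 + 15.39*a^2 - 0.22*a - 2.69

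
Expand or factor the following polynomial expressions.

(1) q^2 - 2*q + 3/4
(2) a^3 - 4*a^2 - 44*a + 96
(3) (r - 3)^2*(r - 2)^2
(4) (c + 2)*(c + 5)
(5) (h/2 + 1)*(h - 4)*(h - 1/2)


(1) = (q - 3/2)*(q - 1/2)
(2) = (a - 8)*(a - 2)*(a + 6)
(3) = r^4 - 10*r^3 + 37*r^2 - 60*r + 36
(4) = c^2 + 7*c + 10
(5) = h^3/2 - 5*h^2/4 - 7*h/2 + 2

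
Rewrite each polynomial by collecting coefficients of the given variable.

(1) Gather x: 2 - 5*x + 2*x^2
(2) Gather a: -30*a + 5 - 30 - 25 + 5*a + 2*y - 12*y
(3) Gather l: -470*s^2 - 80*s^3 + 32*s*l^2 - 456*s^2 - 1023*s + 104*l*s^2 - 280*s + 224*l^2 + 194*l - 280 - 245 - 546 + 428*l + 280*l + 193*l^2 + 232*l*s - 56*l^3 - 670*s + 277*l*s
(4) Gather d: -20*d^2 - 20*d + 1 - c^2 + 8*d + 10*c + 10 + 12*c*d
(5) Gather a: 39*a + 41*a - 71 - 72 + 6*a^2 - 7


(1) = 2*x^2 - 5*x + 2
(2) = -25*a - 10*y - 50
(3) = -56*l^3 + l^2*(32*s + 417) + l*(104*s^2 + 509*s + 902) - 80*s^3 - 926*s^2 - 1973*s - 1071
(4) = -c^2 + 10*c - 20*d^2 + d*(12*c - 12) + 11
(5) = 6*a^2 + 80*a - 150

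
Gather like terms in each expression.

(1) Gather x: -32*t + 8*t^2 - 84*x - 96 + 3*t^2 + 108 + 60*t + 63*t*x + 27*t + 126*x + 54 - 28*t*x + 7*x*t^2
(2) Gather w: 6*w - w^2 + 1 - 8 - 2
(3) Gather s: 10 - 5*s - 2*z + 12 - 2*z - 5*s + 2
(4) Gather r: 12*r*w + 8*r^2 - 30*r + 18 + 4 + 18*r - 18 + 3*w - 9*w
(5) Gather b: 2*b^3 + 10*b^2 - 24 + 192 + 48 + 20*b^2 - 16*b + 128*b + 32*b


(1) = 11*t^2 + 55*t + x*(7*t^2 + 35*t + 42) + 66
(2) = -w^2 + 6*w - 9
(3) = -10*s - 4*z + 24
(4) = 8*r^2 + r*(12*w - 12) - 6*w + 4
(5) = 2*b^3 + 30*b^2 + 144*b + 216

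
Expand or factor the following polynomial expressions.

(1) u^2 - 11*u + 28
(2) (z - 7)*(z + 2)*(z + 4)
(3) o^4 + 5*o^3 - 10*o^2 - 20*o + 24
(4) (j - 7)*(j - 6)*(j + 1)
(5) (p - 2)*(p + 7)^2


(1) = (u - 7)*(u - 4)
(2) = z^3 - z^2 - 34*z - 56
(3) = (o - 2)*(o - 1)*(o + 2)*(o + 6)
(4) = j^3 - 12*j^2 + 29*j + 42
(5) = p^3 + 12*p^2 + 21*p - 98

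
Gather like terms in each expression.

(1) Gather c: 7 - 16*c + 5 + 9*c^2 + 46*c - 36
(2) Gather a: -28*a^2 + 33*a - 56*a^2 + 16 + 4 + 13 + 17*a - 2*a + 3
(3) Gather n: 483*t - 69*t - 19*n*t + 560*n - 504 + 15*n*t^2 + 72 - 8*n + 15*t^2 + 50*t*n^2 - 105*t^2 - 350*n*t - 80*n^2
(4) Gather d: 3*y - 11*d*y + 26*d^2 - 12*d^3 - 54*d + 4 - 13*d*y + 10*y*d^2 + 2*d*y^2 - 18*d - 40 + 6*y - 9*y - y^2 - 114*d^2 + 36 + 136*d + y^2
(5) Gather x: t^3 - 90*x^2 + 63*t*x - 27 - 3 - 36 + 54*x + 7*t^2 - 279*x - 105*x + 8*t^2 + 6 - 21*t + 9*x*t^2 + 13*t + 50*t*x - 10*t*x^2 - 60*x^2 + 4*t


(1) = 9*c^2 + 30*c - 24
(2) = -84*a^2 + 48*a + 36
(3) = n^2*(50*t - 80) + n*(15*t^2 - 369*t + 552) - 90*t^2 + 414*t - 432
(4) = -12*d^3 + d^2*(10*y - 88) + d*(2*y^2 - 24*y + 64)
(5) = t^3 + 15*t^2 - 4*t + x^2*(-10*t - 150) + x*(9*t^2 + 113*t - 330) - 60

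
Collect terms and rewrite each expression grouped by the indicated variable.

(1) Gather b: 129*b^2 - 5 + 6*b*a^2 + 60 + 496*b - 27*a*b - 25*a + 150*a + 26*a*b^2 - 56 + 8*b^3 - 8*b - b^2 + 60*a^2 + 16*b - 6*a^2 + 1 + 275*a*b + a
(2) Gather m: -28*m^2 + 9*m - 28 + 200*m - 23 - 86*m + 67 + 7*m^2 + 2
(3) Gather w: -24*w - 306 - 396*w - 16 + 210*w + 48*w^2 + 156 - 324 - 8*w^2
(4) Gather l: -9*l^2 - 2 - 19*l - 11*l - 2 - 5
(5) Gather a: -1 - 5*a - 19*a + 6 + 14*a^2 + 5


(1) = 54*a^2 + 126*a + 8*b^3 + b^2*(26*a + 128) + b*(6*a^2 + 248*a + 504)
(2) = -21*m^2 + 123*m + 18
(3) = 40*w^2 - 210*w - 490
(4) = -9*l^2 - 30*l - 9
(5) = 14*a^2 - 24*a + 10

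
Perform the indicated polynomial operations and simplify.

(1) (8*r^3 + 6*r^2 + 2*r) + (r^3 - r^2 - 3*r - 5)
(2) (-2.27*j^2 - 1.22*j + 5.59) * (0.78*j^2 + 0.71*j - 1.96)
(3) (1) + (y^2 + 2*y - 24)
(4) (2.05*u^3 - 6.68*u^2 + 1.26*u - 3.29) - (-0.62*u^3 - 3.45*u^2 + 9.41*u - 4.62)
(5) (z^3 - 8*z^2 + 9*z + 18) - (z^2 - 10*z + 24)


(1) = 9*r^3 + 5*r^2 - r - 5
(2) = -1.7706*j^4 - 2.5633*j^3 + 7.9432*j^2 + 6.3601*j - 10.9564
(3) = y^2 + 2*y - 23
(4) = 2.67*u^3 - 3.23*u^2 - 8.15*u + 1.33
(5) = z^3 - 9*z^2 + 19*z - 6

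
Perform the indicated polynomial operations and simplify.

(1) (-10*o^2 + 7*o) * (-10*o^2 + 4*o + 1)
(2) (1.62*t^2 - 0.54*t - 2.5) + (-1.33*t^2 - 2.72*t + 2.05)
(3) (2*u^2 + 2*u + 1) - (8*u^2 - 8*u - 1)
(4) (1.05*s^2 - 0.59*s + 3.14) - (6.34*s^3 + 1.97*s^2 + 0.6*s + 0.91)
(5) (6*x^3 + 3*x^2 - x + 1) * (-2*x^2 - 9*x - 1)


(1) = 100*o^4 - 110*o^3 + 18*o^2 + 7*o
(2) = 0.29*t^2 - 3.26*t - 0.45
(3) = -6*u^2 + 10*u + 2
(4) = -6.34*s^3 - 0.92*s^2 - 1.19*s + 2.23
(5) = -12*x^5 - 60*x^4 - 31*x^3 + 4*x^2 - 8*x - 1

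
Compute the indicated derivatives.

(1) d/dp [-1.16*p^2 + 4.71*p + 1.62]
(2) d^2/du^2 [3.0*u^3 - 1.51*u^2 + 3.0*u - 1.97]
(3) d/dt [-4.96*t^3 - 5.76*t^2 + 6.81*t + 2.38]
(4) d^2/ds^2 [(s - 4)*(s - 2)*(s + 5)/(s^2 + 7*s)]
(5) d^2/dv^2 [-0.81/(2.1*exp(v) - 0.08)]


(1) = 4.71 - 2.32*p
(2) = 18.0*u - 3.02
(3) = -14.88*t^2 - 11.52*t + 6.81
(4) = 4*(17*s^3 + 60*s^2 + 420*s + 980)/(s^3*(s^3 + 21*s^2 + 147*s + 343))
(5) = (-3.5721*exp(v) - 0.13608)*exp(v)/(2.1*exp(v) - 0.08)^3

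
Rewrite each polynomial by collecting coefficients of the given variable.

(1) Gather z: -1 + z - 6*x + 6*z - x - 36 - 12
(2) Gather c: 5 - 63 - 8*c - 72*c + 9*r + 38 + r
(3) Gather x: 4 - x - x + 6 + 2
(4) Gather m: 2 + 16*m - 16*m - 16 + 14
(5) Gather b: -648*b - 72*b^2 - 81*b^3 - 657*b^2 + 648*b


(1) = -7*x + 7*z - 49
(2) = -80*c + 10*r - 20
(3) = 12 - 2*x
(4) = 0
(5) = -81*b^3 - 729*b^2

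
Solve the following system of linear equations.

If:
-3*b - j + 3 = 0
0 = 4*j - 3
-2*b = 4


Then:
No Solution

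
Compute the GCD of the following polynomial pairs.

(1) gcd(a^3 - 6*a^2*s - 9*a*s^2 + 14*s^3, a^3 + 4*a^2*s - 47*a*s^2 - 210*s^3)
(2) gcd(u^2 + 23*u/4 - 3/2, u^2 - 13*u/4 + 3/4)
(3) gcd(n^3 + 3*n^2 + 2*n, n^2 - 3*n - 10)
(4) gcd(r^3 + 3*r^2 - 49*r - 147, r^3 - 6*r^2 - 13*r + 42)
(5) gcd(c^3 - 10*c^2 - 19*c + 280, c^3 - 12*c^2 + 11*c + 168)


(1) = gcd((a - 7*s)*(a - s)*(a + 2*s), (a - 7*s)*(a + 5*s)*(a + 6*s)) = -a + 7*s
(2) = u - 1/4
(3) = gcd(n*(n + 1)*(n + 2), (n - 5)*(n + 2)) = n + 2
(4) = gcd((r - 7)*(r + 3)*(r + 7), (r - 7)*(r - 2)*(r + 3)) = r^2 - 4*r - 21
(5) = c^2 - 15*c + 56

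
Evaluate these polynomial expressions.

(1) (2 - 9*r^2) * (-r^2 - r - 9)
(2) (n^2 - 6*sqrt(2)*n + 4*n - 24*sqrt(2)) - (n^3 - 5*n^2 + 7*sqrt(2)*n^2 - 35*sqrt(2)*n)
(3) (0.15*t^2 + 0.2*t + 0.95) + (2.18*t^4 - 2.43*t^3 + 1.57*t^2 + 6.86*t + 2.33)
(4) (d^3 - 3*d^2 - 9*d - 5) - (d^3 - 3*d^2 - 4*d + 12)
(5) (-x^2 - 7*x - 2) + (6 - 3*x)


(1) = 9*r^4 + 9*r^3 + 79*r^2 - 2*r - 18
(2) = -n^3 - 7*sqrt(2)*n^2 + 6*n^2 + 4*n + 29*sqrt(2)*n - 24*sqrt(2)
(3) = 2.18*t^4 - 2.43*t^3 + 1.72*t^2 + 7.06*t + 3.28
(4) = -5*d - 17
(5) = -x^2 - 10*x + 4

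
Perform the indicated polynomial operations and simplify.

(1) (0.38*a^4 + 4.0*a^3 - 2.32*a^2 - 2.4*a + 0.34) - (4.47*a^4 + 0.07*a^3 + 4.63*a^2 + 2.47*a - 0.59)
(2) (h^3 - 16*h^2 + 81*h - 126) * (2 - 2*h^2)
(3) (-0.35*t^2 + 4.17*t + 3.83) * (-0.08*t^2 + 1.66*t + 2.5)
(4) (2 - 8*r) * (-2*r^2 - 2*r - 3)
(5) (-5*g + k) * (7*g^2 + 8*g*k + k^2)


(1) = -4.09*a^4 + 3.93*a^3 - 6.95*a^2 - 4.87*a + 0.93
(2) = -2*h^5 + 32*h^4 - 160*h^3 + 220*h^2 + 162*h - 252
(3) = 0.028*t^4 - 0.9146*t^3 + 5.7408*t^2 + 16.7828*t + 9.575
(4) = 16*r^3 + 12*r^2 + 20*r - 6
(5) = -35*g^3 - 33*g^2*k + 3*g*k^2 + k^3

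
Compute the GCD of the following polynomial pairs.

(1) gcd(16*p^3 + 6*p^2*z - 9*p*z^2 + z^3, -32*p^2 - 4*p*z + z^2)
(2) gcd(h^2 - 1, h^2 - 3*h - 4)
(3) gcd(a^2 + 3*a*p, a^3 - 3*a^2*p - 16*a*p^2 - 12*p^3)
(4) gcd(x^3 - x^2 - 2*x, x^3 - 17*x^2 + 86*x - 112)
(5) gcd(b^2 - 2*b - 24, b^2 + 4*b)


(1) = -8*p + z
(2) = h + 1
(3) = 1
(4) = x - 2
(5) = gcd((b - 6)*(b + 4), b*(b + 4)) = b + 4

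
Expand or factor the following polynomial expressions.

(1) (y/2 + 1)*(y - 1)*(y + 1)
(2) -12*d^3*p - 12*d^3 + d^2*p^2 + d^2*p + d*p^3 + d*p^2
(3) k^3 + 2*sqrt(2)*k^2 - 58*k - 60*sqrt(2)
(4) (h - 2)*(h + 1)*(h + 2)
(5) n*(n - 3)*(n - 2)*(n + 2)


(1) = y^3/2 + y^2 - y/2 - 1
(2) = (-3*d + p)*(4*d + p)*(d*p + d)
(3) = (k - 5*sqrt(2))*(k + sqrt(2))*(k + 6*sqrt(2))
(4) = h^3 + h^2 - 4*h - 4
(5) = n^4 - 3*n^3 - 4*n^2 + 12*n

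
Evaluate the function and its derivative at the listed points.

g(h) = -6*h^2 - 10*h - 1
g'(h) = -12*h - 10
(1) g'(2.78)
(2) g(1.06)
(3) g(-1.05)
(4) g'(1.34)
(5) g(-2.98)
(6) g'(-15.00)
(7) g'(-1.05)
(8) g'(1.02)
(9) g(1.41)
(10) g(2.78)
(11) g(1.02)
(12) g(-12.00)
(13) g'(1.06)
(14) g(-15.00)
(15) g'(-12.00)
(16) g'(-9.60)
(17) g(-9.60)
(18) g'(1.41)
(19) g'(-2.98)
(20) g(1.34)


(1) = -43.36
(2) = -18.34
(3) = 2.88
(4) = -26.08
(5) = -24.48
(6) = 170.00
(7) = 2.60
(8) = -22.24
(9) = -27.03
(10) = -75.17
(11) = -17.44
(12) = -745.00
(13) = -22.72
(14) = -1201.00
(15) = 134.00
(16) = 105.20
(17) = -457.96
(18) = -26.92
(19) = 25.76
(20) = -25.17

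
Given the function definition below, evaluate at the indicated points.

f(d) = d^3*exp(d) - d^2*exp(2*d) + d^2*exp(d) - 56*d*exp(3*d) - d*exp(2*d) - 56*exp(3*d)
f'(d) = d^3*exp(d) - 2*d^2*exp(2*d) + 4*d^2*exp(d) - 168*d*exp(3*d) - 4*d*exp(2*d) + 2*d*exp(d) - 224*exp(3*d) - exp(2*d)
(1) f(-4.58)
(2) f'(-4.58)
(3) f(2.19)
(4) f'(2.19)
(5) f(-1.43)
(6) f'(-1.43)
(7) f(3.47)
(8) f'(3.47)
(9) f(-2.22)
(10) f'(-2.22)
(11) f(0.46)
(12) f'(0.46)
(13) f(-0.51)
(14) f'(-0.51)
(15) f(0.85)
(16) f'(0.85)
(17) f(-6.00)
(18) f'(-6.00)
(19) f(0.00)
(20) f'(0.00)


(1) = -0.77
(2) = -0.22
(3) = -127857.44
(4) = -423498.52
(5) = 0.08
(6) = 0.83
(7) = -8322377.86
(8) = -26820022.82
(9) = -0.60
(10) = 0.64
(11) = -326.18
(12) = -1202.79
(13) = -5.78
(14) = -29.83
(15) = -1332.30
(16) = -4717.47
(17) = -0.45
(18) = -0.21
(19) = -56.00
(20) = -225.00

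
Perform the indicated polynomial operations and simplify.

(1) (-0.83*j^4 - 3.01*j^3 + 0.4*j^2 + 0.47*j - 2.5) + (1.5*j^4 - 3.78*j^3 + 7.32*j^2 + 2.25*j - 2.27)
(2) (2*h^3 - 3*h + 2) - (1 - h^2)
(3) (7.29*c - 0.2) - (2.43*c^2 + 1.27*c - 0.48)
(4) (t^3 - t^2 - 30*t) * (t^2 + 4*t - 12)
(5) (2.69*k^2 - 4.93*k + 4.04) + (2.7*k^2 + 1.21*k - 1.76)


(1) = 0.67*j^4 - 6.79*j^3 + 7.72*j^2 + 2.72*j - 4.77
(2) = 2*h^3 + h^2 - 3*h + 1
(3) = -2.43*c^2 + 6.02*c + 0.28
(4) = t^5 + 3*t^4 - 46*t^3 - 108*t^2 + 360*t
(5) = 5.39*k^2 - 3.72*k + 2.28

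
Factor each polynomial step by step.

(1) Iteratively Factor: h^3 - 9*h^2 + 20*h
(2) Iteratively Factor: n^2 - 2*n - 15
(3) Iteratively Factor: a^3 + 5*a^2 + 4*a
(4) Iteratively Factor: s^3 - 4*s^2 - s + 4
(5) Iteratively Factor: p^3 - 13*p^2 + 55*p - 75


(1) = (h)*(h^2 - 9*h + 20) = h*(h - 5)*(h - 4)
(2) = (n + 3)*(n - 5)
(3) = (a + 4)*(a^2 + a) = a*(a + 4)*(a + 1)
(4) = (s + 1)*(s^2 - 5*s + 4) = (s - 1)*(s + 1)*(s - 4)
(5) = (p - 5)*(p^2 - 8*p + 15) = (p - 5)^2*(p - 3)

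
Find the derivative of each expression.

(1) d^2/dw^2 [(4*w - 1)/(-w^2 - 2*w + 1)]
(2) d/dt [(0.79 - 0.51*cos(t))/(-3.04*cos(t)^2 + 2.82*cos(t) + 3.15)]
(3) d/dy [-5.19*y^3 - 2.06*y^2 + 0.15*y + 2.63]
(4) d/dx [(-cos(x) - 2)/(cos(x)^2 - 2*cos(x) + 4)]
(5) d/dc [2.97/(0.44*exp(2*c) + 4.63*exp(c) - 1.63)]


(1) = 2*(-4*(w + 1)^2*(4*w - 1) + (12*w + 7)*(w^2 + 2*w - 1))/(w^2 + 2*w - 1)^3
(2) = (1.5504*cos(t)^2 - 4.8032*cos(t) + 3.8343)*sin(t)/(9.2416*cos(t)^4 - 17.1456*cos(t)^3 - 11.1996*cos(t)^2 + 17.766*cos(t) + 9.9225)
(3) = -15.57*y^2 - 4.12*y + 0.15
(4) = (sin(x)^2 - 4*cos(x) + 7)*sin(x)/(cos(x)^2 - 2*cos(x) + 4)^2
(5) = (-2.6136*exp(c) - 13.7511)*exp(c)/(0.44*exp(2*c) + 4.63*exp(c) - 1.63)^2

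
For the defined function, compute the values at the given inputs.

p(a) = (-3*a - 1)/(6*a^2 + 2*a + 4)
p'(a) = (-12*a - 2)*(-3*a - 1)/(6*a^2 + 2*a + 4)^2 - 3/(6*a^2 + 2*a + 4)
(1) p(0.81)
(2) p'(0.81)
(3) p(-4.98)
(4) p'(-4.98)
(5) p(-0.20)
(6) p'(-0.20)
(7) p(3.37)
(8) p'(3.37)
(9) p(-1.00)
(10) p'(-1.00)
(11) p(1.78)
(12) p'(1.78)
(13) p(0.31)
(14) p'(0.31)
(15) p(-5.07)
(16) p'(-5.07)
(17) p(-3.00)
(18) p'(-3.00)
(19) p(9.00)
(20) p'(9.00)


(1) = -0.36
(2) = 0.13
(3) = 0.10
(4) = 0.02
(5) = -0.10
(6) = -0.79
(7) = -0.14
(8) = 0.04
(9) = 0.25
(10) = -0.06
(11) = -0.24
(12) = 0.10
(13) = -0.37
(14) = -0.17
(15) = 0.10
(16) = 0.02
(17) = 0.15
(18) = 0.04
(19) = -0.06
(20) = 0.01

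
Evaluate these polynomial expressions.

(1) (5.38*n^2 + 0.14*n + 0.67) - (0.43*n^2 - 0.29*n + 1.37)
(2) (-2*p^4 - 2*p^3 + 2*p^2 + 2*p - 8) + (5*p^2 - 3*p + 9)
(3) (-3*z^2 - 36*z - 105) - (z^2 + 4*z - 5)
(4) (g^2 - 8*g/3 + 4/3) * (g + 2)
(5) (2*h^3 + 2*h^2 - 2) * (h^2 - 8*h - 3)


(1) = 4.95*n^2 + 0.43*n - 0.7
(2) = -2*p^4 - 2*p^3 + 7*p^2 - p + 1
(3) = -4*z^2 - 40*z - 100
(4) = g^3 - 2*g^2/3 - 4*g + 8/3
(5) = 2*h^5 - 14*h^4 - 22*h^3 - 8*h^2 + 16*h + 6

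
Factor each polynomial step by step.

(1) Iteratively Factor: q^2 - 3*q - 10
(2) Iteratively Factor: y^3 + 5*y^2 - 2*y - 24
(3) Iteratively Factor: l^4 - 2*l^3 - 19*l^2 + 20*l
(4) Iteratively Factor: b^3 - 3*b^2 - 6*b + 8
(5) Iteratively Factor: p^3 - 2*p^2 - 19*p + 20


(1) = (q - 5)*(q + 2)
(2) = (y + 3)*(y^2 + 2*y - 8) = (y - 2)*(y + 3)*(y + 4)
(3) = (l - 1)*(l^3 - l^2 - 20*l) = (l - 1)*(l + 4)*(l^2 - 5*l) = l*(l - 1)*(l + 4)*(l - 5)
(4) = (b + 2)*(b^2 - 5*b + 4) = (b - 1)*(b + 2)*(b - 4)
(5) = (p + 4)*(p^2 - 6*p + 5) = (p - 5)*(p + 4)*(p - 1)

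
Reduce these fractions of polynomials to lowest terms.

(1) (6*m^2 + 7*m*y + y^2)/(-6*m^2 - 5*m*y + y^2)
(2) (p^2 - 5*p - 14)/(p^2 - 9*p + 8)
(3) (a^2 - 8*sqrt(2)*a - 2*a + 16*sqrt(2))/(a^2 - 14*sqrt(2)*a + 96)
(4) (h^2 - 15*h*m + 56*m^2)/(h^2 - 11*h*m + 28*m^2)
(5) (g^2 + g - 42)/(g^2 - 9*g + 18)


(1) = (6*m + y)/(-6*m + y)
(2) = (p^2 - 5*p - 14)/(p^2 - 9*p + 8)
(3) = (a - 2)/(a - 6*sqrt(2))
(4) = (h - 8*m)/(h - 4*m)
(5) = (g + 7)/(g - 3)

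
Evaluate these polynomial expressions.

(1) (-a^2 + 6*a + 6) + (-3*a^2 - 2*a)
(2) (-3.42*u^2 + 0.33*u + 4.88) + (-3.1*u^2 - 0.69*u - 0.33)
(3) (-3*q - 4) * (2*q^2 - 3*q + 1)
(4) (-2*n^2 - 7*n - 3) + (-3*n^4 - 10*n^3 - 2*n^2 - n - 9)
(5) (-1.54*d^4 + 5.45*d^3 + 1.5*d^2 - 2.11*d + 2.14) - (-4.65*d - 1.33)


(1) = -4*a^2 + 4*a + 6
(2) = -6.52*u^2 - 0.36*u + 4.55
(3) = -6*q^3 + q^2 + 9*q - 4
(4) = -3*n^4 - 10*n^3 - 4*n^2 - 8*n - 12
(5) = -1.54*d^4 + 5.45*d^3 + 1.5*d^2 + 2.54*d + 3.47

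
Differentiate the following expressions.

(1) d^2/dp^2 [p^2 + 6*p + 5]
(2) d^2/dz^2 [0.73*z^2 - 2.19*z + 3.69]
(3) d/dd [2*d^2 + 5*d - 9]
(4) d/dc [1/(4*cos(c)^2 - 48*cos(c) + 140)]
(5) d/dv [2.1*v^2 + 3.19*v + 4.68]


(1) = 2
(2) = 1.46000000000000
(3) = 4*d + 5
(4) = (cos(c) - 6)*sin(c)/(2*(cos(c)^2 - 12*cos(c) + 35)^2)
(5) = 4.2*v + 3.19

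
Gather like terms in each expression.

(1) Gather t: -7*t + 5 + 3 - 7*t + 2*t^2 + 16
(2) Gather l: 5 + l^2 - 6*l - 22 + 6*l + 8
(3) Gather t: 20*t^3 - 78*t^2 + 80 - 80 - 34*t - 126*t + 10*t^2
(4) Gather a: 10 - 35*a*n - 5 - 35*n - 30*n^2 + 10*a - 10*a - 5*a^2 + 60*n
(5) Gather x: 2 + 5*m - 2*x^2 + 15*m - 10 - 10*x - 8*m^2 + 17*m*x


(1) = 2*t^2 - 14*t + 24
(2) = l^2 - 9
(3) = 20*t^3 - 68*t^2 - 160*t
(4) = -5*a^2 - 35*a*n - 30*n^2 + 25*n + 5
(5) = -8*m^2 + 20*m - 2*x^2 + x*(17*m - 10) - 8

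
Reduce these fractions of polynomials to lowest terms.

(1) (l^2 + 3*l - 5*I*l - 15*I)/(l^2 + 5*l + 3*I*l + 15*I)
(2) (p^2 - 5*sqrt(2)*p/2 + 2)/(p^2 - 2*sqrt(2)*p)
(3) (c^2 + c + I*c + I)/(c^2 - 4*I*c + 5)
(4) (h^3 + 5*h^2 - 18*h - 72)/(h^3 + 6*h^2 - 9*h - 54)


(1) = (l^2 + l*(3 - 5*I) - 15*I)/(l^2 + l*(5 + 3*I) + 15*I)
(2) = (2*p - sqrt(2))/(2*p)
(3) = (c + 1)/(c - 5*I)
(4) = (h - 4)/(h - 3)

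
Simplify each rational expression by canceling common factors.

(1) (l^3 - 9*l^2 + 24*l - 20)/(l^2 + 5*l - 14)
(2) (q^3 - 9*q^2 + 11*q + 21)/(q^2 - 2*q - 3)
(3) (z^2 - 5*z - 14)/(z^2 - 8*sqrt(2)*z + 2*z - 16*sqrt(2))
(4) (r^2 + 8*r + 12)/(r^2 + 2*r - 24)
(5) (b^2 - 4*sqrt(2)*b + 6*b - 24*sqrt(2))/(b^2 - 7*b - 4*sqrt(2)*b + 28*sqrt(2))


(1) = (l^2 - 7*l + 10)/(l + 7)
(2) = q - 7
(3) = (z - 7)/(z - 8*sqrt(2))
(4) = (r + 2)/(r - 4)
(5) = (b + 6)/(b - 7)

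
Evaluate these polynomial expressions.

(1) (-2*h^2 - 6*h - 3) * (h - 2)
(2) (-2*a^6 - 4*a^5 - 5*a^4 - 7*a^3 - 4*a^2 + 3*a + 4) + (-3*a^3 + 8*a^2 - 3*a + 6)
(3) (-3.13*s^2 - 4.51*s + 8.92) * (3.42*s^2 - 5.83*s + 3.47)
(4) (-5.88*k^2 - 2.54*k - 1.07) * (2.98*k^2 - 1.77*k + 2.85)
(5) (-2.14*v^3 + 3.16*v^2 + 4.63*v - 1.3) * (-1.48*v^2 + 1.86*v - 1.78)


(1) = -2*h^3 - 2*h^2 + 9*h + 6
(2) = -2*a^6 - 4*a^5 - 5*a^4 - 10*a^3 + 4*a^2 + 10
(3) = -10.7046*s^4 + 2.8237*s^3 + 45.9386*s^2 - 67.6533*s + 30.9524
(4) = -17.5224*k^4 + 2.8384*k^3 - 15.4508*k^2 - 5.3451*k - 3.0495
(5) = 3.1672*v^5 - 8.6572*v^4 + 2.8344*v^3 + 4.911*v^2 - 10.6594*v + 2.314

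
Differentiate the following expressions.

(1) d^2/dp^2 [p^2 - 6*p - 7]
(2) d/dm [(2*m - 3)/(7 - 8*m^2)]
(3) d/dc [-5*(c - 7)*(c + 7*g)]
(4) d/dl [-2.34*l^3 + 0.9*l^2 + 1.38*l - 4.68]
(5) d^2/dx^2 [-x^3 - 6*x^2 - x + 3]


(1) = 2
(2) = 2*(8*m^2 - 24*m + 7)/(64*m^4 - 112*m^2 + 49)
(3) = -10*c - 35*g + 35
(4) = -7.02*l^2 + 1.8*l + 1.38
(5) = -6*x - 12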